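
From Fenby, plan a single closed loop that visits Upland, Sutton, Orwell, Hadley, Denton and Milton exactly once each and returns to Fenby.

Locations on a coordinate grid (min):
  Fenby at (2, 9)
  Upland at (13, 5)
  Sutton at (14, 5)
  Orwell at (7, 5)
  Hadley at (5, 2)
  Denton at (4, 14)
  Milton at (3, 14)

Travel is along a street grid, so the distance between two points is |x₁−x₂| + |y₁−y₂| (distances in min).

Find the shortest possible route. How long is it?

Shortest round trip = 48 min.

Fenby - Upland - Sutton - Orwell - Hadley - Denton - Milton - Fenby: 15+1+7+5+13+1+6 = 48
Fenby - Upland - Sutton - Orwell - Hadley - Milton - Denton - Fenby: 15+1+7+5+14+1+7 = 50
Fenby - Upland - Sutton - Orwell - Denton - Hadley - Milton - Fenby: 15+1+7+12+13+14+6 = 68
Fenby - Upland - Sutton - Orwell - Denton - Milton - Hadley - Fenby: 15+1+7+12+1+14+10 = 60
Fenby - Upland - Sutton - Orwell - Milton - Hadley - Denton - Fenby: 15+1+7+13+14+13+7 = 70
Fenby - Upland - Sutton - Orwell - Milton - Denton - Hadley - Fenby: 15+1+7+13+1+13+10 = 60
Fenby - Upland - Sutton - Hadley - Orwell - Denton - Milton - Fenby: 15+1+12+5+12+1+6 = 52
Fenby - Upland - Sutton - Hadley - Orwell - Milton - Denton - Fenby: 15+1+12+5+13+1+7 = 54
… (352 more)
The minimum is 48.
One optimal route: Fenby → Upland → Sutton → Orwell → Hadley → Denton → Milton → Fenby (or its reverse).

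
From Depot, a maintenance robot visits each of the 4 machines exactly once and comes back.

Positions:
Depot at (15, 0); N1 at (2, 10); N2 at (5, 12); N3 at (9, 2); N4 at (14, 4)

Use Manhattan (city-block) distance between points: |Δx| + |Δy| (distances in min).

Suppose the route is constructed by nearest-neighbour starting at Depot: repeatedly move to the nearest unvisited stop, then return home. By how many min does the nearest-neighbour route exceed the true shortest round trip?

Excess over optimum: 4 min.

Depot: N4=5, N3=8, N2=22, N1=23 ⇒ N4
N4: N3=7, N2=17, N1=18 ⇒ N3
N3: N2=14, N1=15 ⇒ N2
N2: N1=5 ⇒ N1
NN route Depot → N4 → N3 → N2 → N1 → Depot costs 54.
Optimal: Depot → N3 → N1 → N2 → N4 → Depot costs 50 (by enumerating all 12 distinct tours).
Excess = 54 − 50 = 4.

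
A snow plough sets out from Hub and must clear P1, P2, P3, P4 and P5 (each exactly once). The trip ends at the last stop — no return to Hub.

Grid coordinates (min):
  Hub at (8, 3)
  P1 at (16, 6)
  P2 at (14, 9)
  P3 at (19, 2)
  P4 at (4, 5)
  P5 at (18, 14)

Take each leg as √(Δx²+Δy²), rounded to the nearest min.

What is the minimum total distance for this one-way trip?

There are 5! = 120 possible orderings.
Hub → P1 → P2 → P3 → P4 → P5: 9+4+9+15+17 = 54
Hub → P1 → P2 → P3 → P5 → P4: 9+4+9+12+17 = 51
Hub → P1 → P2 → P4 → P3 → P5: 9+4+11+15+12 = 51
Hub → P1 → P2 → P4 → P5 → P3: 9+4+11+17+12 = 53
Hub → P1 → P2 → P5 → P3 → P4: 9+4+6+12+15 = 46
Hub → P1 → P2 → P5 → P4 → P3: 9+4+6+17+15 = 51
Hub → P1 → P3 → P2 → P4 → P5: 9+5+9+11+17 = 51
Hub → P1 → P3 → P2 → P5 → P4: 9+5+9+6+17 = 46
Hub → P1 → P3 → P4 → P2 → P5: 9+5+15+11+6 = 46
Hub → P1 → P3 → P4 → P5 → P2: 9+5+15+17+6 = 52
Hub → P1 → P3 → P5 → P2 → P4: 9+5+12+6+11 = 43
Hub → P1 → P3 → P5 → P4 → P2: 9+5+12+17+11 = 54
Hub → P1 → P4 → P2 → P3 → P5: 9+12+11+9+12 = 53
Hub → P1 → P4 → P2 → P5 → P3: 9+12+11+6+12 = 50
… (106 more)
Hub → P4 → P2 → P5 → P1 → P3: 4+11+6+8+5 = 34  ← best
The minimum is 34.
One shortest path: Hub → P4 → P2 → P5 → P1 → P3.

34 min — the minimum one-way total.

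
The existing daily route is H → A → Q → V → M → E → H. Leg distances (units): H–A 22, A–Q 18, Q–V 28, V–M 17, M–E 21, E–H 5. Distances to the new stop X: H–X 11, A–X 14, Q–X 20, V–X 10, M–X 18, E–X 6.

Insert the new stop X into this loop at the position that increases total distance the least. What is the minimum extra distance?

Adding 2 by placing X on the Q–V leg.

Insertion cost between consecutive stops i–j is d(i,X) + d(X,j) − d(i,j):
  between H and A: 11 + 14 − 22 = 3
  between A and Q: 14 + 20 − 18 = 16
  between Q and V: 20 + 10 − 28 = 2
  between V and M: 10 + 18 − 17 = 11
  between M and E: 18 + 6 − 21 = 3
  between E and H: 6 + 11 − 5 = 12
Cheapest insertion is between Q and V, adding 2.
New total = 111 + 2 = 113.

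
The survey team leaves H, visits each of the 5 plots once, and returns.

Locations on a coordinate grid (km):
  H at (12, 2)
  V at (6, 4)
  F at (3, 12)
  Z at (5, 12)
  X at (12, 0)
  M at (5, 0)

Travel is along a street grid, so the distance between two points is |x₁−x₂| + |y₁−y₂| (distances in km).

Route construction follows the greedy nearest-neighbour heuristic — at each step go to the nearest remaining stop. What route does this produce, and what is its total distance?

H → [X:2 / V:8 / M:9 / Z:17 / F:19] → X (2)
X → [M:7 / V:10 / Z:19 / F:21] → M (7)
M → [V:5 / Z:12 / F:14] → V (5)
V → [Z:9 / F:11] → Z (9)
Z → [F:2] → F (2)
Return F→H: 19.
Total = 2 + 7 + 5 + 9 + 2 + 19 = 44.

Total distance 44 km via the nearest-neighbour route H → X → M → V → Z → F → H.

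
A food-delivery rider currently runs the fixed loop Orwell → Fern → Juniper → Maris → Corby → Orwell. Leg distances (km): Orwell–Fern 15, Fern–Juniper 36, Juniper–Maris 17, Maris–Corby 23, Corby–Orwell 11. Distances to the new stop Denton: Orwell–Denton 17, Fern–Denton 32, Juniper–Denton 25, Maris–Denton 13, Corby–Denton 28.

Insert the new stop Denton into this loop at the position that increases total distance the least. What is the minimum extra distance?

Insertion cost between consecutive stops i–j is d(i,Denton) + d(Denton,j) − d(i,j):
  between Orwell and Fern: 17 + 32 − 15 = 34
  between Fern and Juniper: 32 + 25 − 36 = 21
  between Juniper and Maris: 25 + 13 − 17 = 21
  between Maris and Corby: 13 + 28 − 23 = 18
  between Corby and Orwell: 28 + 17 − 11 = 34
Cheapest insertion is between Maris and Corby, adding 18.
New total = 102 + 18 = 120.

Adding 18 km by placing Denton on the Maris–Corby leg.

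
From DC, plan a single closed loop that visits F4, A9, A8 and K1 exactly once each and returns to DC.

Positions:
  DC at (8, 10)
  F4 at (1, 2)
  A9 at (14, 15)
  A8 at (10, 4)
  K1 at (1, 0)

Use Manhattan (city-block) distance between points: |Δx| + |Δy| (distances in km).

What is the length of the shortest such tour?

Shortest round trip = 56 km.

There are 12 distinct closed tours to check (reversals are equivalent).
DC - F4 - A9 - A8 - K1 - DC: 15+26+15+13+17 = 86
DC - F4 - A9 - K1 - A8 - DC: 15+26+28+13+8 = 90
DC - F4 - A8 - A9 - K1 - DC: 15+11+15+28+17 = 86
DC - F4 - A8 - K1 - A9 - DC: 15+11+13+28+11 = 78
DC - F4 - K1 - A9 - A8 - DC: 15+2+28+15+8 = 68
DC - F4 - K1 - A8 - A9 - DC: 15+2+13+15+11 = 56
DC - A9 - F4 - A8 - K1 - DC: 11+26+11+13+17 = 78
DC - A9 - F4 - K1 - A8 - DC: 11+26+2+13+8 = 60
DC - A9 - A8 - F4 - K1 - DC: 11+15+11+2+17 = 56
DC - A9 - K1 - F4 - A8 - DC: 11+28+2+11+8 = 60
DC - A8 - F4 - A9 - K1 - DC: 8+11+26+28+17 = 90
DC - A8 - A9 - F4 - K1 - DC: 8+15+26+2+17 = 68
The minimum is 56.
One optimal route: DC → F4 → K1 → A8 → A9 → DC (or its reverse).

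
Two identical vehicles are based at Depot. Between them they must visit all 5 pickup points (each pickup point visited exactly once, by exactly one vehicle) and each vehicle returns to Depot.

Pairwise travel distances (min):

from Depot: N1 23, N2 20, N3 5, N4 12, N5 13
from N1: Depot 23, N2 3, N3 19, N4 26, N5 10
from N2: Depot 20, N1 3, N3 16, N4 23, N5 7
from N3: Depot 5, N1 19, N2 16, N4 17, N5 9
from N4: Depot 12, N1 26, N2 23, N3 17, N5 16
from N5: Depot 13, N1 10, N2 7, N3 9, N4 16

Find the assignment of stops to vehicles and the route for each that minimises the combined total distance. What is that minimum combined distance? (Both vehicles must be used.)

71 min — the smallest possible combined total.

Try each way of splitting the stops between the two vehicles (each non-empty) and, for each split, find the best tour for each vehicle:
  {N1} + {N2, N3, N4, N5}: 46 + 56 = 102
  {N2} + {N1, N3, N4, N5}: 40 + 62 = 102
  {N1, N2} + {N3, N4, N5}: 46 + 42 = 88
  {N3} + {N1, N2, N4, N5}: 10 + 61 = 71
  {N1, N3} + {N2, N4, N5}: 47 + 55 = 102
  {N2, N3} + {N1, N4, N5}: 41 + 61 = 102
  … (15 splits in total)
Best: vehicle 1 Depot → N3 → Depot = 10; vehicle 2 Depot → N1 → N2 → N5 → N4 → Depot = 61; combined 71.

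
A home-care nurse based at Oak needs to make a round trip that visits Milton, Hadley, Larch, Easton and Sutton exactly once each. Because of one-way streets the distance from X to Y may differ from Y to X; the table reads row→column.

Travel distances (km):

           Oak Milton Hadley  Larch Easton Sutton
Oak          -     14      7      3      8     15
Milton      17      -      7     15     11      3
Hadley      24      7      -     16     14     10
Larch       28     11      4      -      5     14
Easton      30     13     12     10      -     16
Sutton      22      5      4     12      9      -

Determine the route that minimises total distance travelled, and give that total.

Oak - Milton - Hadley - Larch - Easton - Sutton - Oak: 14+7+16+5+16+22 = 80
Oak - Milton - Hadley - Larch - Sutton - Easton - Oak: 14+7+16+14+9+30 = 90
Oak - Milton - Hadley - Easton - Larch - Sutton - Oak: 14+7+14+10+14+22 = 81
Oak - Milton - Hadley - Easton - Sutton - Larch - Oak: 14+7+14+16+12+28 = 91
Oak - Milton - Hadley - Sutton - Larch - Easton - Oak: 14+7+10+12+5+30 = 78
Oak - Milton - Hadley - Sutton - Easton - Larch - Oak: 14+7+10+9+10+28 = 78
Oak - Milton - Larch - Hadley - Easton - Sutton - Oak: 14+15+4+14+16+22 = 85
Oak - Milton - Larch - Hadley - Sutton - Easton - Oak: 14+15+4+10+9+30 = 82
Oak - Milton - Larch - Easton - Hadley - Sutton - Oak: 14+15+5+12+10+22 = 78
Oak - Milton - Larch - Easton - Sutton - Hadley - Oak: 14+15+5+16+4+24 = 78
Oak - Milton - Larch - Sutton - Hadley - Easton - Oak: 14+15+14+4+14+30 = 91
Oak - Milton - Larch - Sutton - Easton - Hadley - Oak: 14+15+14+9+12+24 = 88
Oak - Milton - Easton - Hadley - Larch - Sutton - Oak: 14+11+12+16+14+22 = 89
Oak - Milton - Easton - Hadley - Sutton - Larch - Oak: 14+11+12+10+12+28 = 87
… (106 more)
Oak - Larch - Easton - Milton - Sutton - Hadley - Oak: 3+5+13+3+4+24 = 52  ← best
The minimum is 52.
One optimal route: Oak → Larch → Easton → Milton → Sutton → Hadley → Oak.

52 km — the shortest possible round trip.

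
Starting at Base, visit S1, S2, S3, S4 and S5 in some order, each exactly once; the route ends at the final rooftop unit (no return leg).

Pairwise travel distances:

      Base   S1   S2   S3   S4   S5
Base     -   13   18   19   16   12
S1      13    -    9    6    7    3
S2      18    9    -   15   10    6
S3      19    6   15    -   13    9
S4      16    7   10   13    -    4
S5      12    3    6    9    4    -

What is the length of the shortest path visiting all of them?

Minimum one-way distance = 41.

There are 5! = 120 possible orderings.
Base → S1 → S2 → S3 → S4 → S5: 13+9+15+13+4 = 54
Base → S1 → S2 → S3 → S5 → S4: 13+9+15+9+4 = 50
Base → S1 → S2 → S4 → S3 → S5: 13+9+10+13+9 = 54
Base → S1 → S2 → S4 → S5 → S3: 13+9+10+4+9 = 45
Base → S1 → S2 → S5 → S3 → S4: 13+9+6+9+13 = 50
Base → S1 → S2 → S5 → S4 → S3: 13+9+6+4+13 = 45
Base → S1 → S3 → S2 → S4 → S5: 13+6+15+10+4 = 48
Base → S1 → S3 → S2 → S5 → S4: 13+6+15+6+4 = 44
Base → S1 → S3 → S4 → S2 → S5: 13+6+13+10+6 = 48
Base → S1 → S3 → S4 → S5 → S2: 13+6+13+4+6 = 42
Base → S1 → S3 → S5 → S2 → S4: 13+6+9+6+10 = 44
Base → S1 → S3 → S5 → S4 → S2: 13+6+9+4+10 = 42
Base → S1 → S4 → S2 → S3 → S5: 13+7+10+15+9 = 54
Base → S1 → S4 → S2 → S5 → S3: 13+7+10+6+9 = 45
… (106 more)
Base → S2 → S4 → S5 → S1 → S3: 18+10+4+3+6 = 41  ← best
The minimum is 41.
One shortest path: Base → S2 → S4 → S5 → S1 → S3.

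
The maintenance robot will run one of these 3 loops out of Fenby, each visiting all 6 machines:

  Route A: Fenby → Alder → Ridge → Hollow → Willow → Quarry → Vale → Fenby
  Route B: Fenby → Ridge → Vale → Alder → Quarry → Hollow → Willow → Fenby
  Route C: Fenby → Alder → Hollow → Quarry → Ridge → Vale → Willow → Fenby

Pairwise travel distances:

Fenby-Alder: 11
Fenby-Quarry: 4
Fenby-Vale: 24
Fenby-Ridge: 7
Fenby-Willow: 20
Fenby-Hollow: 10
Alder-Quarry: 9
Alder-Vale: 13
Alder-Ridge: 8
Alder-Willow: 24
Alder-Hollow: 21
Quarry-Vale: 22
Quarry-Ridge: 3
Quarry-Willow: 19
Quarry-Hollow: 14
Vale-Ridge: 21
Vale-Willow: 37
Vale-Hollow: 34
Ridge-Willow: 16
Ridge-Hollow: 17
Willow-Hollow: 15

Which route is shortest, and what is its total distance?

Route A: 11 + 8 + 17 + 15 + 19 + 22 + 24 = 116
Route B: 7 + 21 + 13 + 9 + 14 + 15 + 20 = 99
Route C: 11 + 21 + 14 + 3 + 21 + 37 + 20 = 127

Shortest is Route B, total 99.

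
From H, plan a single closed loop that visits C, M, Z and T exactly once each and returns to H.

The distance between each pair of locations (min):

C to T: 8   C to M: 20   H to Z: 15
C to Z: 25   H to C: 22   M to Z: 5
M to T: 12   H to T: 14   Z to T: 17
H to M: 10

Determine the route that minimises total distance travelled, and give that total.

Shortest round trip = 62 min.

H - C - M - Z - T - H: 22+20+5+17+14 = 78
H - C - M - T - Z - H: 22+20+12+17+15 = 86
H - C - Z - M - T - H: 22+25+5+12+14 = 78
H - C - Z - T - M - H: 22+25+17+12+10 = 86
H - C - T - M - Z - H: 22+8+12+5+15 = 62
H - C - T - Z - M - H: 22+8+17+5+10 = 62
H - M - C - Z - T - H: 10+20+25+17+14 = 86
H - M - C - T - Z - H: 10+20+8+17+15 = 70
H - M - Z - C - T - H: 10+5+25+8+14 = 62
H - M - T - C - Z - H: 10+12+8+25+15 = 70
H - Z - C - M - T - H: 15+25+20+12+14 = 86
H - Z - M - C - T - H: 15+5+20+8+14 = 62
The minimum is 62.
One optimal route: H → C → T → M → Z → H (or its reverse).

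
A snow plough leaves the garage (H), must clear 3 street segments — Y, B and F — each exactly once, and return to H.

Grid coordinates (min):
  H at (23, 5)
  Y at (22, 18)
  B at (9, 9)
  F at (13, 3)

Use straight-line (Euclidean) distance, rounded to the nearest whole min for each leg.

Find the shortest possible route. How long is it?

With 3 stops there are 3!/2 = 3 distinct round trips (a route and its reverse cost the same).
H → Y → B → F → H: 13+16+7+10 = 46
H → Y → F → B → H: 13+17+7+15 = 52
H → B → Y → F → H: 15+16+17+10 = 58
The minimum is 46.
One optimal route: H → Y → B → F → H (or its reverse).

Shortest round trip = 46 min.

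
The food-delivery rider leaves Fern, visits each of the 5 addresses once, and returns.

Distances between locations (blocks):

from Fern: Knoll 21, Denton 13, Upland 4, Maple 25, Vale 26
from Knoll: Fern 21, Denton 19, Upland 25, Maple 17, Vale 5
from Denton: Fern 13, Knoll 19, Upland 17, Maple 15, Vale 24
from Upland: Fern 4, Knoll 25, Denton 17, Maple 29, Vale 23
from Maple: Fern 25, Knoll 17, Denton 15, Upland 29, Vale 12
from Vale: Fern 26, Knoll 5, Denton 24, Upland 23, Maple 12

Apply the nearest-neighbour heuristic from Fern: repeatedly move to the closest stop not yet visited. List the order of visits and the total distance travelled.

Fern → [Upland:4 / Denton:13 / Knoll:21 / Maple:25 / Vale:26] → Upland (4)
Upland → [Denton:17 / Vale:23 / Knoll:25 / Maple:29] → Denton (17)
Denton → [Maple:15 / Knoll:19 / Vale:24] → Maple (15)
Maple → [Vale:12 / Knoll:17] → Vale (12)
Vale → [Knoll:5] → Knoll (5)
Return Knoll→Fern: 21.
Total = 4 + 17 + 15 + 12 + 5 + 21 = 74.

74 blocks along Fern → Upland → Denton → Maple → Vale → Knoll → Fern.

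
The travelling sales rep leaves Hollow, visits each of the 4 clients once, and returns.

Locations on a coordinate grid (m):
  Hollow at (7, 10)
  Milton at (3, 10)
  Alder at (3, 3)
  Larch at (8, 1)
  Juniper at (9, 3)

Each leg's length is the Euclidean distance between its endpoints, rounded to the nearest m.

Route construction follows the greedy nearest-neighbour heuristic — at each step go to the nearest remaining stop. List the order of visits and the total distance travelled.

From Hollow: distances to unvisited — Milton=4, Juniper=7, Alder=8, Larch=9. Nearest is Milton (4).
From Milton: distances to unvisited — Alder=7, Juniper=9, Larch=10. Nearest is Alder (7).
From Alder: distances to unvisited — Larch=5, Juniper=6. Nearest is Larch (5).
From Larch: distances to unvisited — Juniper=2. Nearest is Juniper (2).
Return Juniper→Hollow: 7.
Total = 4 + 7 + 5 + 2 + 7 = 25.

Total distance 25 m via the nearest-neighbour route Hollow → Milton → Alder → Larch → Juniper → Hollow.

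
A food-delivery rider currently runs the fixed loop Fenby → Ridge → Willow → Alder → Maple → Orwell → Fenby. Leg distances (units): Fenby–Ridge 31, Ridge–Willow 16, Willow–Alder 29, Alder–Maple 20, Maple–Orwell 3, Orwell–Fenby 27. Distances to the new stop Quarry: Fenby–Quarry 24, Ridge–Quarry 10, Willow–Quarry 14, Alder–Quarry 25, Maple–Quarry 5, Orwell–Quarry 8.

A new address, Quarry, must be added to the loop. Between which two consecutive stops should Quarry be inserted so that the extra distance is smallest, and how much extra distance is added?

+3 — insert Quarry between Fenby and Ridge.

Insertion cost between consecutive stops i–j is d(i,Quarry) + d(Quarry,j) − d(i,j):
  between Fenby and Ridge: 24 + 10 − 31 = 3
  between Ridge and Willow: 10 + 14 − 16 = 8
  between Willow and Alder: 14 + 25 − 29 = 10
  between Alder and Maple: 25 + 5 − 20 = 10
  between Maple and Orwell: 5 + 8 − 3 = 10
  between Orwell and Fenby: 8 + 24 − 27 = 5
Cheapest insertion is between Fenby and Ridge, adding 3.
New total = 126 + 3 = 129.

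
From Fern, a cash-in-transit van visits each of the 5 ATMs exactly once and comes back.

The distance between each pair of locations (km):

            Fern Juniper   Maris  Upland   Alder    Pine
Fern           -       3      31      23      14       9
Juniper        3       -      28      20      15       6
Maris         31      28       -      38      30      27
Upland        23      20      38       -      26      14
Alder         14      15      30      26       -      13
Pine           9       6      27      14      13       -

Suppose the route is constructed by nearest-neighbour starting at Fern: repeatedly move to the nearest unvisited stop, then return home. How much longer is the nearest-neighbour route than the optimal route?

Excess over optimum: 12 km.

Fern: Juniper=3, Pine=9, Alder=14, Upland=23, Maris=31 ⇒ Juniper
Juniper: Pine=6, Alder=15, Upland=20, Maris=28 ⇒ Pine
Pine: Alder=13, Upland=14, Maris=27 ⇒ Alder
Alder: Upland=26, Maris=30 ⇒ Upland
Upland: Maris=38 ⇒ Maris
NN route Fern → Juniper → Pine → Alder → Upland → Maris → Fern costs 117.
Optimal: Fern → Juniper → Pine → Upland → Maris → Alder → Fern costs 105 (by enumerating all 60 distinct tours).
Excess = 117 − 105 = 12.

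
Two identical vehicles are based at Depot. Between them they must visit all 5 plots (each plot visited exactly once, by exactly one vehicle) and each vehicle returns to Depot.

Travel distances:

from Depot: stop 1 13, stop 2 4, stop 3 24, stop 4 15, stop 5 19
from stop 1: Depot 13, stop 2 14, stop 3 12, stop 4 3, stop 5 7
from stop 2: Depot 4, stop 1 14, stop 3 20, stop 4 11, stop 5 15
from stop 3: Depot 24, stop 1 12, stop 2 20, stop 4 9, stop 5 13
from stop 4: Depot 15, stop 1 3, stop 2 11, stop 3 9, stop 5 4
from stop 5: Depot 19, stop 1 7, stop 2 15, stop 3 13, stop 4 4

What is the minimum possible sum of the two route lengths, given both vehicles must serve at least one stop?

There are 2^4 − 1 = 15 ways to divide the 5 stops into two non-empty groups. For each, the best each vehicle can do is its own shortest tour through its group:
  {stop 1} + {stop 2, stop 3, stop 4, stop 5}: 26 + 56 = 82
  {stop 2} + {stop 1, stop 3, stop 4, stop 5}: 8 + 57 = 65
  {stop 1, stop 2} + {stop 3, stop 4, stop 5}: 31 + 56 = 87
  {stop 3} + {stop 1, stop 2, stop 4, stop 5}: 48 + 39 = 87
  {stop 1, stop 3} + {stop 2, stop 4, stop 5}: 49 + 38 = 87
  {stop 2, stop 3} + {stop 1, stop 4, stop 5}: 48 + 39 = 87
  … (15 splits in total)
Best: vehicle 1 Depot → stop 2 → Depot = 8; vehicle 2 Depot → stop 1 → stop 3 → stop 4 → stop 5 → Depot = 57; combined 65.

Minimum combined distance: 65.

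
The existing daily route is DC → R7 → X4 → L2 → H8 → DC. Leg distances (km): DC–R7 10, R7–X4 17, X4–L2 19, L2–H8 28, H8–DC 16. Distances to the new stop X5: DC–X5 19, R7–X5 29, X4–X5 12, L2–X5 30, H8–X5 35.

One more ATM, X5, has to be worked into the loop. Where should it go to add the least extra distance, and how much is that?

Insertion cost between consecutive stops i–j is d(i,X5) + d(X5,j) − d(i,j):
  between DC and R7: 19 + 29 − 10 = 38
  between R7 and X4: 29 + 12 − 17 = 24
  between X4 and L2: 12 + 30 − 19 = 23
  between L2 and H8: 30 + 35 − 28 = 37
  between H8 and DC: 35 + 19 − 16 = 38
Cheapest insertion is between X4 and L2, adding 23.
New total = 90 + 23 = 113.

Minimum extra distance: 23 km, inserting X5 between X4 and L2.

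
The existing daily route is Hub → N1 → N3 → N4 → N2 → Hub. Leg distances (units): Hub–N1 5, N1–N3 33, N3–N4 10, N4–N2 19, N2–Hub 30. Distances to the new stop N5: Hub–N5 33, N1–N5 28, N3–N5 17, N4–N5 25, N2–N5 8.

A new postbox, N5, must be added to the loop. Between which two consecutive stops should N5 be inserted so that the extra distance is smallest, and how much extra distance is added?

Insertion cost between consecutive stops i–j is d(i,N5) + d(N5,j) − d(i,j):
  between Hub and N1: 33 + 28 − 5 = 56
  between N1 and N3: 28 + 17 − 33 = 12
  between N3 and N4: 17 + 25 − 10 = 32
  between N4 and N2: 25 + 8 − 19 = 14
  between N2 and Hub: 8 + 33 − 30 = 11
Cheapest insertion is between N2 and Hub, adding 11.
New total = 97 + 11 = 108.

+11 — insert N5 between N2 and Hub.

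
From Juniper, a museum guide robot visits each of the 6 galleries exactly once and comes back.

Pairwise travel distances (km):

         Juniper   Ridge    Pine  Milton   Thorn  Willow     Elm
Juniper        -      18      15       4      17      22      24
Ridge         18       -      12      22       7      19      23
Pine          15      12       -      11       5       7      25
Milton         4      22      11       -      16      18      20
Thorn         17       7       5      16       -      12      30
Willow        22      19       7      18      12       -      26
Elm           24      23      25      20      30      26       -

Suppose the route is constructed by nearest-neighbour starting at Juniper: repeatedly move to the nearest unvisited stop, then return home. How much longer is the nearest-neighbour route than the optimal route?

9 km longer than the optimal tour.

Juniper: Milton=4, Pine=15, Thorn=17, Ridge=18, Willow=22, Elm=24 ⇒ Milton
Milton: Pine=11, Thorn=16, Willow=18, Elm=20, Ridge=22 ⇒ Pine
Pine: Thorn=5, Willow=7, Ridge=12, Elm=25 ⇒ Thorn
Thorn: Ridge=7, Willow=12, Elm=30 ⇒ Ridge
Ridge: Willow=19, Elm=23 ⇒ Willow
Willow: Elm=26 ⇒ Elm
NN route Juniper → Milton → Pine → Thorn → Ridge → Willow → Elm → Juniper costs 96.
Optimal: Juniper → Ridge → Thorn → Pine → Willow → Elm → Milton → Juniper costs 87 (by enumerating all 360 distinct tours).
Excess = 96 − 87 = 9.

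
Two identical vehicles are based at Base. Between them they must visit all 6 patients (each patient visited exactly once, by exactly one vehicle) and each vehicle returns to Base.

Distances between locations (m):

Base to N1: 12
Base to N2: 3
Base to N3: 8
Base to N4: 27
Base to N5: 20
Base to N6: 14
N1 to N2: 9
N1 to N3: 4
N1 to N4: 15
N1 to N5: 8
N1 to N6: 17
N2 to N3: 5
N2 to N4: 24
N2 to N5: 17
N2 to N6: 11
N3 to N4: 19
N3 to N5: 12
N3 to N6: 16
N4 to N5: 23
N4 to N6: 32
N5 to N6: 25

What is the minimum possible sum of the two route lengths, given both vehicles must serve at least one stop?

95 m — the smallest possible combined total.

There are 2^5 − 1 = 31 ways to divide the 6 stops into two non-empty groups. For each, the best each vehicle can do is its own shortest tour through its group:
  {N1} + {N2, N3, N4, N5, N6}: 24 + 89 = 113
  {N2} + {N1, N3, N4, N5, N6}: 6 + 89 = 95
  {N1, N2} + {N3, N4, N5, N6}: 24 + 89 = 113
  {N3} + {N1, N2, N4, N5, N6}: 16 + 89 = 105
  {N1, N3} + {N2, N4, N5, N6}: 24 + 89 = 113
  {N2, N3} + {N1, N4, N5, N6}: 16 + 89 = 105
  … (31 splits in total)
Best: vehicle 1 Base → N2 → Base = 6; vehicle 2 Base → N3 → N1 → N4 → N5 → N6 → Base = 89; combined 95.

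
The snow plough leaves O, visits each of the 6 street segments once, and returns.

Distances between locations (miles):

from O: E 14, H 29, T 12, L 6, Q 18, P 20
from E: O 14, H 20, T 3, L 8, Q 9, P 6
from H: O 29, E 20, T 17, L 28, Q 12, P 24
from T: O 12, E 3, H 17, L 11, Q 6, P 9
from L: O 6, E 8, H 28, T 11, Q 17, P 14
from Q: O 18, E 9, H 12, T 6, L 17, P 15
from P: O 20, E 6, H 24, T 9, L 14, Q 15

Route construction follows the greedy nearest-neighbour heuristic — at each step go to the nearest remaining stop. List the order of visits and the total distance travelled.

O → [L:6 / T:12 / E:14 / Q:18 / P:20 / H:29] → L (6)
L → [E:8 / T:11 / P:14 / Q:17 / H:28] → E (8)
E → [T:3 / P:6 / Q:9 / H:20] → T (3)
T → [Q:6 / P:9 / H:17] → Q (6)
Q → [H:12 / P:15] → H (12)
H → [P:24] → P (24)
Return P→O: 20.
Total = 6 + 8 + 3 + 6 + 12 + 24 + 20 = 79.

Nearest-neighbour total = 79 miles; route O → L → E → T → Q → H → P → O.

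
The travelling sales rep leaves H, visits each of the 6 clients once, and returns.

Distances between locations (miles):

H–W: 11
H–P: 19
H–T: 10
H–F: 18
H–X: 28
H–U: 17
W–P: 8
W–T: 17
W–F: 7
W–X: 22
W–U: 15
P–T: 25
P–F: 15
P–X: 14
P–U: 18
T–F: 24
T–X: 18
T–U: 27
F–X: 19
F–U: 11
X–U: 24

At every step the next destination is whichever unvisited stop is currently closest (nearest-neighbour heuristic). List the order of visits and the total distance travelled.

From H: distances to unvisited — T=10, W=11, U=17, F=18, P=19, X=28. Nearest is T (10).
From T: distances to unvisited — W=17, X=18, F=24, P=25, U=27. Nearest is W (17).
From W: distances to unvisited — F=7, P=8, U=15, X=22. Nearest is F (7).
From F: distances to unvisited — U=11, P=15, X=19. Nearest is U (11).
From U: distances to unvisited — P=18, X=24. Nearest is P (18).
From P: distances to unvisited — X=14. Nearest is X (14).
Return X→H: 28.
Total = 10 + 17 + 7 + 11 + 18 + 14 + 28 = 105.

Total distance 105 miles via the nearest-neighbour route H → T → W → F → U → P → X → H.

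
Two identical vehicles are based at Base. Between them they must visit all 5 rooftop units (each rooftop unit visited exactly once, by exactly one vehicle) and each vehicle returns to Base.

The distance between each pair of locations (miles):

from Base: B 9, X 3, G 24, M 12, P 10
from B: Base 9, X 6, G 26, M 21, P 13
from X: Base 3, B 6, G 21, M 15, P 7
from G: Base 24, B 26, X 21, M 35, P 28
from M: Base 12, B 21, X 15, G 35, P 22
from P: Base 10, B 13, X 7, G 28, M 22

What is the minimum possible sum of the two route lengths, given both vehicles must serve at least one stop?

Check every non-empty split of the stops between the two vehicles; for each half take its own optimal tour:
  {B} + {X, G, M, P}: 18 + 85 = 103
  {X} + {B, G, M, P}: 6 + 96 = 102
  {B, X} + {G, M, P}: 18 + 85 = 103
  {G} + {B, X, M, P}: 48 + 56 = 104
  {B, G} + {X, M, P}: 59 + 44 = 103
  {X, G} + {B, M, P}: 48 + 56 = 104
  … (15 splits in total)
  {M} + {B, X, G, P}: 24 + 73 = 97  ← best
Best: vehicle 1 Base → M → Base = 24; vehicle 2 Base → B → G → X → P → Base = 73; combined 97.

Minimum combined distance: 97 miles.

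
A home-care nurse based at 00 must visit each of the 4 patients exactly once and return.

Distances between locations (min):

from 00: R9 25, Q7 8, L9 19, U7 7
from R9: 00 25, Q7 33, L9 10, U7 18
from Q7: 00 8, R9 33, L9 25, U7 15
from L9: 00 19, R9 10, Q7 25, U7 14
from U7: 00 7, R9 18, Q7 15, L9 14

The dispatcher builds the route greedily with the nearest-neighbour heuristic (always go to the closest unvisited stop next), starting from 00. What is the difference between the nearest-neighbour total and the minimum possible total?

The nearest-neighbour route is 4 min longer than optimal.

00: U7=7, Q7=8, L9=19, R9=25 ⇒ U7
U7: L9=14, Q7=15, R9=18 ⇒ L9
L9: R9=10, Q7=25 ⇒ R9
R9: Q7=33 ⇒ Q7
NN route 00 → U7 → L9 → R9 → Q7 → 00 costs 72.
Optimal: 00 → Q7 → L9 → R9 → U7 → 00 costs 68 (by enumerating all 12 distinct tours).
Excess = 72 − 68 = 4.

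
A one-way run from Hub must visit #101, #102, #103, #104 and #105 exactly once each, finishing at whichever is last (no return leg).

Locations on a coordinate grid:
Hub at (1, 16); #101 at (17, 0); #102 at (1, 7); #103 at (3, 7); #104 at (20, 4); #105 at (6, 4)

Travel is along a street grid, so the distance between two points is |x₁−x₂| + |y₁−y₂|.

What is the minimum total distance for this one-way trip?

There are 5! = 120 possible orderings.
Hub → #101 → #102 → #103 → #104 → #105: 32+23+2+20+14 = 91
Hub → #101 → #102 → #103 → #105 → #104: 32+23+2+6+14 = 77
Hub → #101 → #102 → #104 → #103 → #105: 32+23+22+20+6 = 103
Hub → #101 → #102 → #104 → #105 → #103: 32+23+22+14+6 = 97
Hub → #101 → #102 → #105 → #103 → #104: 32+23+8+6+20 = 89
Hub → #101 → #102 → #105 → #104 → #103: 32+23+8+14+20 = 97
Hub → #101 → #103 → #102 → #104 → #105: 32+21+2+22+14 = 91
Hub → #101 → #103 → #102 → #105 → #104: 32+21+2+8+14 = 77
Hub → #101 → #103 → #104 → #102 → #105: 32+21+20+22+8 = 103
Hub → #101 → #103 → #104 → #105 → #102: 32+21+20+14+8 = 95
Hub → #101 → #103 → #105 → #102 → #104: 32+21+6+8+22 = 89
Hub → #101 → #103 → #105 → #104 → #102: 32+21+6+14+22 = 95
Hub → #101 → #104 → #102 → #103 → #105: 32+7+22+2+6 = 69
Hub → #101 → #104 → #102 → #105 → #103: 32+7+22+8+6 = 75
… (106 more)
Hub → #102 → #103 → #105 → #104 → #101: 9+2+6+14+7 = 38  ← best
The minimum is 38.
One shortest path: Hub → #102 → #103 → #105 → #104 → #101.

Minimum one-way distance = 38.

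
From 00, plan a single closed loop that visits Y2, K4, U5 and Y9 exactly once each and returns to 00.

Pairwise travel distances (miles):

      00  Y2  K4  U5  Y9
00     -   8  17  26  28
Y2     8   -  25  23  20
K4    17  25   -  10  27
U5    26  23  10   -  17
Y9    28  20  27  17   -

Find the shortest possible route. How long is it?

Minimum total distance: 72 miles.

There are 12 distinct closed tours to check (reversals are equivalent).
00 - Y2 - K4 - U5 - Y9 - 00: 8+25+10+17+28 = 88
00 - Y2 - K4 - Y9 - U5 - 00: 8+25+27+17+26 = 103
00 - Y2 - U5 - K4 - Y9 - 00: 8+23+10+27+28 = 96
00 - Y2 - U5 - Y9 - K4 - 00: 8+23+17+27+17 = 92
00 - Y2 - Y9 - K4 - U5 - 00: 8+20+27+10+26 = 91
00 - Y2 - Y9 - U5 - K4 - 00: 8+20+17+10+17 = 72
00 - K4 - Y2 - U5 - Y9 - 00: 17+25+23+17+28 = 110
00 - K4 - Y2 - Y9 - U5 - 00: 17+25+20+17+26 = 105
00 - K4 - U5 - Y2 - Y9 - 00: 17+10+23+20+28 = 98
00 - K4 - Y9 - Y2 - U5 - 00: 17+27+20+23+26 = 113
00 - U5 - Y2 - K4 - Y9 - 00: 26+23+25+27+28 = 129
00 - U5 - K4 - Y2 - Y9 - 00: 26+10+25+20+28 = 109
The minimum is 72.
One optimal route: 00 → Y2 → Y9 → U5 → K4 → 00 (or its reverse).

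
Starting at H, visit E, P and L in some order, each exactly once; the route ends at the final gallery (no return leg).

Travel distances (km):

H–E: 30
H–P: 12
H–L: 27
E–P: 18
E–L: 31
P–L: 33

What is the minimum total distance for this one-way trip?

There are 3! = 6 possible orderings.
H → E → P → L: 30+18+33 = 81
H → E → L → P: 30+31+33 = 94
H → P → E → L: 12+18+31 = 61
H → P → L → E: 12+33+31 = 76
H → L → E → P: 27+31+18 = 76
H → L → P → E: 27+33+18 = 78
The minimum is 61.
One shortest path: H → P → E → L.

Minimum one-way distance = 61 km.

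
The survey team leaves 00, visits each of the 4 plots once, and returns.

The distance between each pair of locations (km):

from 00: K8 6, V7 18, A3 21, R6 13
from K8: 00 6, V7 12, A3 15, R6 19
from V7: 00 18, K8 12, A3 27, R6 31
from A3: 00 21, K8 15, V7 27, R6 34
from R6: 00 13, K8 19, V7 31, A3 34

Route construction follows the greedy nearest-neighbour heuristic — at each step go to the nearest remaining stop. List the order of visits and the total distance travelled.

From 00: distances to unvisited — K8=6, R6=13, V7=18, A3=21. Nearest is K8 (6).
From K8: distances to unvisited — V7=12, A3=15, R6=19. Nearest is V7 (12).
From V7: distances to unvisited — A3=27, R6=31. Nearest is A3 (27).
From A3: distances to unvisited — R6=34. Nearest is R6 (34).
Return R6→00: 13.
Total = 6 + 12 + 27 + 34 + 13 = 92.

Total distance 92 km via the nearest-neighbour route 00 → K8 → V7 → A3 → R6 → 00.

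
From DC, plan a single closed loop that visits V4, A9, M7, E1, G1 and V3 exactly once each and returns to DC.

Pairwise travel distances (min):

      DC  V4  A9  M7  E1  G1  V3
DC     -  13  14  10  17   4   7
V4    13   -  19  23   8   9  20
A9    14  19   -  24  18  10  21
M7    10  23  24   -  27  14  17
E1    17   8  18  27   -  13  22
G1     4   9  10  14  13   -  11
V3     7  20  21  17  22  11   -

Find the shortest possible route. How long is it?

With 6 stops there are 6!/2 = 360 distinct round trips (a route and its reverse cost the same).
DC → V4 → A9 → M7 → E1 → G1 → V3 → DC: 13+19+24+27+13+11+7 = 114
DC → V4 → A9 → M7 → E1 → V3 → G1 → DC: 13+19+24+27+22+11+4 = 120
DC → V4 → A9 → M7 → G1 → E1 → V3 → DC: 13+19+24+14+13+22+7 = 112
DC → V4 → A9 → M7 → G1 → V3 → E1 → DC: 13+19+24+14+11+22+17 = 120
DC → V4 → A9 → M7 → V3 → E1 → G1 → DC: 13+19+24+17+22+13+4 = 112
DC → V4 → A9 → M7 → V3 → G1 → E1 → DC: 13+19+24+17+11+13+17 = 114
DC → V4 → A9 → E1 → M7 → G1 → V3 → DC: 13+19+18+27+14+11+7 = 109
DC → V4 → A9 → E1 → M7 → V3 → G1 → DC: 13+19+18+27+17+11+4 = 109
… (352 more)
DC → V4 → E1 → A9 → G1 → M7 → V3 → DC: 13+8+18+10+14+17+7 = 87  ← best
The minimum is 87.
One optimal route: DC → V4 → E1 → A9 → G1 → M7 → V3 → DC (or its reverse).

Minimum total distance: 87 min.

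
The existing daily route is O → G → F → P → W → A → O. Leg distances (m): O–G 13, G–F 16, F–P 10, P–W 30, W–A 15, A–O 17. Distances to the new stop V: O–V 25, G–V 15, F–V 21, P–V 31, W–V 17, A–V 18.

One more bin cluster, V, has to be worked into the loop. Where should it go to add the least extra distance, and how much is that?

Adding 18 m by placing V on the P–W leg.

Insertion cost between consecutive stops i–j is d(i,V) + d(V,j) − d(i,j):
  between O and G: 25 + 15 − 13 = 27
  between G and F: 15 + 21 − 16 = 20
  between F and P: 21 + 31 − 10 = 42
  between P and W: 31 + 17 − 30 = 18
  between W and A: 17 + 18 − 15 = 20
  between A and O: 18 + 25 − 17 = 26
Cheapest insertion is between P and W, adding 18.
New total = 101 + 18 = 119.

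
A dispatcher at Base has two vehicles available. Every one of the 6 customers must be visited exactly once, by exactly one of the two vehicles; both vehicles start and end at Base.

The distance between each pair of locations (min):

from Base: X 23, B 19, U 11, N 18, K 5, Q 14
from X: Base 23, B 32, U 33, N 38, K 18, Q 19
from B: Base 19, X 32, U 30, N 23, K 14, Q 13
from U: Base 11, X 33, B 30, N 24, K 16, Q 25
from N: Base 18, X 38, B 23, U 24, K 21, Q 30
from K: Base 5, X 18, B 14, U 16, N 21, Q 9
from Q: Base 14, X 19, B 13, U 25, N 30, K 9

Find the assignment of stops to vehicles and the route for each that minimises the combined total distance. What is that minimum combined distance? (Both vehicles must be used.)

Check every non-empty split of the stops between the two vehicles; for each half take its own optimal tour:
  {X} + {B, U, N, K, Q}: 46 + 85 = 131
  {B} + {X, U, N, K, Q}: 38 + 106 = 144
  {X, B} + {U, N, K, Q}: 74 + 79 = 153
  {U} + {X, B, N, K, Q}: 22 + 96 = 118
  {X, U} + {B, N, K, Q}: 67 + 68 = 135
  {B, U} + {X, N, K, Q}: 60 + 89 = 149
  … (31 splits in total)
Best: vehicle 1 Base → U → Base = 22; vehicle 2 Base → N → B → Q → X → K → Base = 96; combined 118.

Minimum combined distance: 118 min.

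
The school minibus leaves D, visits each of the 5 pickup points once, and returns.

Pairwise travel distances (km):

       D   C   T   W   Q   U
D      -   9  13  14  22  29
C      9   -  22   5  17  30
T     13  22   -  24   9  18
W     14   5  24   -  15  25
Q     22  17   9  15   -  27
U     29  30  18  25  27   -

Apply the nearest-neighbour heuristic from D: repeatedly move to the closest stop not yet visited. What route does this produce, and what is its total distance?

From D: distances to unvisited — C=9, T=13, W=14, Q=22, U=29. Nearest is C (9).
From C: distances to unvisited — W=5, Q=17, T=22, U=30. Nearest is W (5).
From W: distances to unvisited — Q=15, T=24, U=25. Nearest is Q (15).
From Q: distances to unvisited — T=9, U=27. Nearest is T (9).
From T: distances to unvisited — U=18. Nearest is U (18).
Return U→D: 29.
Total = 9 + 5 + 15 + 9 + 18 + 29 = 85.

Total distance 85 km via the nearest-neighbour route D → C → W → Q → T → U → D.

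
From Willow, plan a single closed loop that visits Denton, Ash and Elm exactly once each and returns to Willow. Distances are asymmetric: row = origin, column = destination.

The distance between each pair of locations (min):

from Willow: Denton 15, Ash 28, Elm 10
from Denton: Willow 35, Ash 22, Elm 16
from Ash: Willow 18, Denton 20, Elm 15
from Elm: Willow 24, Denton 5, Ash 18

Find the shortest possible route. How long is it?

Minimum total distance: 55 min.

Willow → Denton → Ash → Elm → Willow: 15+22+15+24 = 76
Willow → Denton → Elm → Ash → Willow: 15+16+18+18 = 67
Willow → Ash → Denton → Elm → Willow: 28+20+16+24 = 88
Willow → Ash → Elm → Denton → Willow: 28+15+5+35 = 83
Willow → Elm → Denton → Ash → Willow: 10+5+22+18 = 55
Willow → Elm → Ash → Denton → Willow: 10+18+20+35 = 83
The minimum is 55.
One optimal route: Willow → Elm → Denton → Ash → Willow.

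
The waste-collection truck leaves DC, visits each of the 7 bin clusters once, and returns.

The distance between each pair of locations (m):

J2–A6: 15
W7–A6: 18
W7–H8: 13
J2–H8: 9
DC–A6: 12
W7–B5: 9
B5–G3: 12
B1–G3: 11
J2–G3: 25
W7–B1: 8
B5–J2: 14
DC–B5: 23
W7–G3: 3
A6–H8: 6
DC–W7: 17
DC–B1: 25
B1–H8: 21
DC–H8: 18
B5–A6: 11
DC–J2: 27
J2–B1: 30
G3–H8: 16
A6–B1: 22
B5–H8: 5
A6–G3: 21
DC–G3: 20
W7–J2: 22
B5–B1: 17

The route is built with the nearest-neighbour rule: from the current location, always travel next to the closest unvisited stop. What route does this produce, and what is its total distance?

DC → [A6:12 / W7:17 / H8:18 / G3:20 / B5:23 / B1:25 / J2:27] → A6 (12)
A6 → [H8:6 / B5:11 / J2:15 / W7:18 / G3:21 / B1:22] → H8 (6)
H8 → [B5:5 / J2:9 / W7:13 / G3:16 / B1:21] → B5 (5)
B5 → [W7:9 / G3:12 / J2:14 / B1:17] → W7 (9)
W7 → [G3:3 / B1:8 / J2:22] → G3 (3)
G3 → [B1:11 / J2:25] → B1 (11)
B1 → [J2:30] → J2 (30)
Return J2→DC: 27.
Total = 12 + 6 + 5 + 9 + 3 + 11 + 30 + 27 = 103.

Total distance 103 m via the nearest-neighbour route DC → A6 → H8 → B5 → W7 → G3 → B1 → J2 → DC.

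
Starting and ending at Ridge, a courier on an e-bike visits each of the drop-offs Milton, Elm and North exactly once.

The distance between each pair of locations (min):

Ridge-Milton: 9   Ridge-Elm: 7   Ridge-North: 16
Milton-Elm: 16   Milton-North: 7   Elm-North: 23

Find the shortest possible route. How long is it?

46 min — the shortest possible round trip.

With 3 stops there are 3!/2 = 3 distinct round trips (a route and its reverse cost the same).
Ridge - Milton - Elm - North - Ridge: 9+16+23+16 = 64
Ridge - Milton - North - Elm - Ridge: 9+7+23+7 = 46
Ridge - Elm - Milton - North - Ridge: 7+16+7+16 = 46
The minimum is 46.
One optimal route: Ridge → Milton → North → Elm → Ridge (or its reverse).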